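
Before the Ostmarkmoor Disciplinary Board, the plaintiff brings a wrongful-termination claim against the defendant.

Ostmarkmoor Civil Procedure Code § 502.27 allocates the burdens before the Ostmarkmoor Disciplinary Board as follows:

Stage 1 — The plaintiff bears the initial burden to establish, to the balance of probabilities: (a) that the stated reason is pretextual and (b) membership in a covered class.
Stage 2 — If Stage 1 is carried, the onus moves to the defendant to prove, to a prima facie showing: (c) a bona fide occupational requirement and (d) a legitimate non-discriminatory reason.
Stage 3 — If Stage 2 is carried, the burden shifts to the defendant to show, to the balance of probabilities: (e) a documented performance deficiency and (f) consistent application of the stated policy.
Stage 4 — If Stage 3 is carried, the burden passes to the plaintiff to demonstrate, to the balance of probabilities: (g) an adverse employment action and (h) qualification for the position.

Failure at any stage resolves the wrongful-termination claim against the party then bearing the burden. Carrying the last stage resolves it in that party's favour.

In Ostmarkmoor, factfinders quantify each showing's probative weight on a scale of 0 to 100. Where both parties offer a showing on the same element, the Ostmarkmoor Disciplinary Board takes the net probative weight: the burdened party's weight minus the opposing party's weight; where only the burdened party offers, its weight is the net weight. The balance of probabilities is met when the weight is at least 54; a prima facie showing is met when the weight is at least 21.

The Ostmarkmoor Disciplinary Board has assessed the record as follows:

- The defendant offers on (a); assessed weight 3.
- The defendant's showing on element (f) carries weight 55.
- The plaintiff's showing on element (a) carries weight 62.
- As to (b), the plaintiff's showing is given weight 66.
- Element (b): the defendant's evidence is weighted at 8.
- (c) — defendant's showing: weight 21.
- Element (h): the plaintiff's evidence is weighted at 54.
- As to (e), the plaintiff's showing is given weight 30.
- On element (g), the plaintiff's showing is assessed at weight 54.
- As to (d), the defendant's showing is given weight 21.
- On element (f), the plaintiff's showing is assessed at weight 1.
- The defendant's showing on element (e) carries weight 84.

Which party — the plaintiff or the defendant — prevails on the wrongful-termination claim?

plaintiff

Stage 1 — burden on plaintiff; standard: the balance of probabilities (weight is at least 54).
    (a): 62 − 3 = 59 ≥ 54 [met]
    (b): 66 − 8 = 58 ≥ 54 [met]
  All elements met. The burden passes to the defendant.
Stage 2 — burden on defendant; standard: a prima facie showing (weight is at least 21).
    (c): 21 ≥ 21 [met]
    (d): 21 ≥ 21 [met]
  All elements met. The defendant retains the burden for Stage 3.
Stage 3 — burden on defendant; standard: the balance of probabilities (weight is at least 54).
    (e): 84 − 30 = 54 ≥ 54 [met]
    (f): 55 − 1 = 54 ≥ 54 [met]
  Stage 3 is satisfied; the onus moves to the plaintiff.
Stage 4 — burden on plaintiff; standard: the balance of probabilities (weight is at least 54).
    (g): 54 ≥ 54 [met]
    (h): 54 ≥ 54 [met]
  All elements met at the final stage.
All stages carried — the plaintiff prevails.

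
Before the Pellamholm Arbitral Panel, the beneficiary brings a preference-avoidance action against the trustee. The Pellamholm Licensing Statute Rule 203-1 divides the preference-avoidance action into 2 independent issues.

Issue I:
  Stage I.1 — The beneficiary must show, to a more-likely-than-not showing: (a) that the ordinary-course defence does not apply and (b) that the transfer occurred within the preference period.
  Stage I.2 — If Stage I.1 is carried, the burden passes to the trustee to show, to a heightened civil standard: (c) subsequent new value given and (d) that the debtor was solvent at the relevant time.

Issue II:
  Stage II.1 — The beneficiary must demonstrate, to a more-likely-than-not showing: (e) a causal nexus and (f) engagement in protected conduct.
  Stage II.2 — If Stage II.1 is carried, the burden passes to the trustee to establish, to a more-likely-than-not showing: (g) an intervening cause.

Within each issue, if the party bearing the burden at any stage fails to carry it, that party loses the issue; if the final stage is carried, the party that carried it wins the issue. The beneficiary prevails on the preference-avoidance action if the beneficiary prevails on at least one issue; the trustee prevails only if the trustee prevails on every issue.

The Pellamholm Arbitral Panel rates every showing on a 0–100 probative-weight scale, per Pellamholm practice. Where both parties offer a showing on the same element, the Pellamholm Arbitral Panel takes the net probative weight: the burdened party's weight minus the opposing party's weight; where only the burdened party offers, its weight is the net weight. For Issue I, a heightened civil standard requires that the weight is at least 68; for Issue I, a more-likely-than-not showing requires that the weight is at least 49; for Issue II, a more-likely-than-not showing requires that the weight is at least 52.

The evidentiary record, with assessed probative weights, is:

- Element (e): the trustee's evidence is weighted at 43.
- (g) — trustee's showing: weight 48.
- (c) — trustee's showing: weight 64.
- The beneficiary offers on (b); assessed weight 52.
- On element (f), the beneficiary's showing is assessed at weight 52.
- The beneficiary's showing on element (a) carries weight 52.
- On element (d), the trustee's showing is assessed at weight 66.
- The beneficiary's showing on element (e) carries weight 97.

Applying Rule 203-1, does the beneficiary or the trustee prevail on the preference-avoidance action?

— Issue I —
At Stage I.1 the beneficiary must meet a more-likely-than-not showing (weight is at least 49): on (a) the weight is 52, which does reach 49, so (a) meets the standard; on (b) the weight is 52, ≥ 49, so (b) meets the standard.
  The beneficiary carries Stage I.1; the trustee now bears the burden.
At Stage I.2 the trustee must meet a heightened civil standard (weight is at least 68): on (c) the weight is 64, < 68, so (c) does not meet the standard; on (d) the weight is 66, < 68, so (d) does not meet the standard.
  Not every element is met, so the trustee fails to carry Stage I.2.
So the beneficiary prevails on this issue.
— Issue II —
Stage II.1 — burden on beneficiary; standard: a more-likely-than-not showing (weight is at least 52).
    (e): 97 − 43 = 54 ≥ 52 [met]
    (f): 52 ≥ 52 [met]
  All elements met. The burden passes to the trustee.
Stage II.2 — burden on trustee; standard: a more-likely-than-not showing (weight is at least 52).
    (g): 48 < 52 [not met]
  Stage II.2 not carried; the trustee fails its burden.
The beneficiary prevails on this issue.
Per-issue: Issue I → beneficiary; Issue II → beneficiary. The beneficiary must prevail on at least one issue; overall, the beneficiary prevails.

beneficiary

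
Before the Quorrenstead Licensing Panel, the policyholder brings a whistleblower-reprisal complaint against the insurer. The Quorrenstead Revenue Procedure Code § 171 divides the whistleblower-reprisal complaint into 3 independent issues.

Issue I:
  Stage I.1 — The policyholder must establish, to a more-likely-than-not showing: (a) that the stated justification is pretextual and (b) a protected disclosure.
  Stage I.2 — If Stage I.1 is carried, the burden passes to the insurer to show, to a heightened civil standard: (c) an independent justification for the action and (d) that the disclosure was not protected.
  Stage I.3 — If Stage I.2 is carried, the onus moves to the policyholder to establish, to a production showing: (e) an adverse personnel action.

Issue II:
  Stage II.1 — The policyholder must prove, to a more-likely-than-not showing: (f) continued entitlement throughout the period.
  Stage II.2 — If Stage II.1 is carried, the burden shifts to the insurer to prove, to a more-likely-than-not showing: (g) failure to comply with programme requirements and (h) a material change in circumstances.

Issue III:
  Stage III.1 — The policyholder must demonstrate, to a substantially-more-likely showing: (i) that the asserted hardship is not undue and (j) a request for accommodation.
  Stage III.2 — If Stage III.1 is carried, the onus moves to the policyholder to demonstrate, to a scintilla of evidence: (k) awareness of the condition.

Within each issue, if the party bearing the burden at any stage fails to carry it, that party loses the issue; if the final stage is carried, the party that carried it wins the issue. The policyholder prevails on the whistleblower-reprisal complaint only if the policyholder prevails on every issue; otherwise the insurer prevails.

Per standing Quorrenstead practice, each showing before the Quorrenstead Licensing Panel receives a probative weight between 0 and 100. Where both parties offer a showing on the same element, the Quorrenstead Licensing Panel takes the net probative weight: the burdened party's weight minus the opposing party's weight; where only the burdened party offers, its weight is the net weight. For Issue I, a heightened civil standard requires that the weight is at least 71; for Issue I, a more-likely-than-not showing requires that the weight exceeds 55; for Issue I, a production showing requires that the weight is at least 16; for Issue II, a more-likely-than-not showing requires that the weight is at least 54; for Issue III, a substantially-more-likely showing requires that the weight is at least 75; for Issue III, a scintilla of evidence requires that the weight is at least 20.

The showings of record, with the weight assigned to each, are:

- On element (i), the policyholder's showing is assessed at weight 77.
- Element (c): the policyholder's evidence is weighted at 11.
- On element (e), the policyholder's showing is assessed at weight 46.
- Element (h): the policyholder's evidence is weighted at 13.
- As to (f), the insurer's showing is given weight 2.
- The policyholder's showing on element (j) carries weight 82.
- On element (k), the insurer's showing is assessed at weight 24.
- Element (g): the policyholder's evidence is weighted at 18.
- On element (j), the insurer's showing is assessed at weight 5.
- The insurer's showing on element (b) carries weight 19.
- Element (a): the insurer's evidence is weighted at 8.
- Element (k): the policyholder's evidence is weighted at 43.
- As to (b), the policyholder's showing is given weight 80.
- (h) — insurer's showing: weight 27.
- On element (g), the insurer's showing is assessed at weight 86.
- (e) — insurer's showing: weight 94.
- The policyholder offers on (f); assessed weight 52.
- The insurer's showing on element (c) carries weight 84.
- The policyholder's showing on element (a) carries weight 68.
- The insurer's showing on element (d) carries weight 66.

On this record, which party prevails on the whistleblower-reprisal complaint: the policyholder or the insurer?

— Issue I —
At Stage I.1 the policyholder must meet a more-likely-than-not showing (weight exceeds 55): on (a) the weight is 68 less the opposing 8 gives net 60, which does exceed 55, so (a) meets the standard; on (b) the weight is 80 less the opposing 19 gives net 61, > 55, so (b) meets the standard.
  The policyholder carries Stage I.1; the insurer now bears the burden.
At Stage I.2 the insurer must meet a heightened civil standard (weight is at least 71): on (c) the weight is 84 less the opposing 11 gives net 73, ≥ 71, so (c) meets the standard; on (d) the weight is 66, which does not reach 71, so (d) does not meet the standard.
  Stage I.2 not carried; the insurer fails its burden.
The analysis ends at Stage I.2; the policyholder prevails on this issue.
— Issue II —
At Stage II.1 the policyholder must meet a more-likely-than-not showing (weight is at least 54): on (f) the weight is 52 less the opposing 2 gives net 50, < 54, so (f) does not meet the standard.
  Stage II.1 not carried; the policyholder fails its burden.
The analysis ends at Stage II.1; the insurer prevails on this issue.
— Issue III —
At Stage III.1 the policyholder must meet a substantially-more-likely showing (weight is at least 75): on (i) the weight is 77, ≥ 75, so (i) meets the standard; on (j) the weight is 82 less the opposing 5 gives net 77, which does reach 75, so (j) meets the standard.
  Stage III.1 is satisfied; the policyholder continues to bear the burden.
At Stage III.2 the policyholder must meet a scintilla of evidence (weight is at least 20): on (k) the weight is 43 less the opposing 24 gives net 19, < 20, so (k) does not meet the standard.
  The policyholder does not carry Stage III.2.
The analysis ends at Stage III.2; the insurer prevails on this issue.
Per-issue: Issue I → policyholder; Issue II → insurer; Issue III → insurer. The policyholder must prevail on every issue; overall, the insurer prevails.

insurer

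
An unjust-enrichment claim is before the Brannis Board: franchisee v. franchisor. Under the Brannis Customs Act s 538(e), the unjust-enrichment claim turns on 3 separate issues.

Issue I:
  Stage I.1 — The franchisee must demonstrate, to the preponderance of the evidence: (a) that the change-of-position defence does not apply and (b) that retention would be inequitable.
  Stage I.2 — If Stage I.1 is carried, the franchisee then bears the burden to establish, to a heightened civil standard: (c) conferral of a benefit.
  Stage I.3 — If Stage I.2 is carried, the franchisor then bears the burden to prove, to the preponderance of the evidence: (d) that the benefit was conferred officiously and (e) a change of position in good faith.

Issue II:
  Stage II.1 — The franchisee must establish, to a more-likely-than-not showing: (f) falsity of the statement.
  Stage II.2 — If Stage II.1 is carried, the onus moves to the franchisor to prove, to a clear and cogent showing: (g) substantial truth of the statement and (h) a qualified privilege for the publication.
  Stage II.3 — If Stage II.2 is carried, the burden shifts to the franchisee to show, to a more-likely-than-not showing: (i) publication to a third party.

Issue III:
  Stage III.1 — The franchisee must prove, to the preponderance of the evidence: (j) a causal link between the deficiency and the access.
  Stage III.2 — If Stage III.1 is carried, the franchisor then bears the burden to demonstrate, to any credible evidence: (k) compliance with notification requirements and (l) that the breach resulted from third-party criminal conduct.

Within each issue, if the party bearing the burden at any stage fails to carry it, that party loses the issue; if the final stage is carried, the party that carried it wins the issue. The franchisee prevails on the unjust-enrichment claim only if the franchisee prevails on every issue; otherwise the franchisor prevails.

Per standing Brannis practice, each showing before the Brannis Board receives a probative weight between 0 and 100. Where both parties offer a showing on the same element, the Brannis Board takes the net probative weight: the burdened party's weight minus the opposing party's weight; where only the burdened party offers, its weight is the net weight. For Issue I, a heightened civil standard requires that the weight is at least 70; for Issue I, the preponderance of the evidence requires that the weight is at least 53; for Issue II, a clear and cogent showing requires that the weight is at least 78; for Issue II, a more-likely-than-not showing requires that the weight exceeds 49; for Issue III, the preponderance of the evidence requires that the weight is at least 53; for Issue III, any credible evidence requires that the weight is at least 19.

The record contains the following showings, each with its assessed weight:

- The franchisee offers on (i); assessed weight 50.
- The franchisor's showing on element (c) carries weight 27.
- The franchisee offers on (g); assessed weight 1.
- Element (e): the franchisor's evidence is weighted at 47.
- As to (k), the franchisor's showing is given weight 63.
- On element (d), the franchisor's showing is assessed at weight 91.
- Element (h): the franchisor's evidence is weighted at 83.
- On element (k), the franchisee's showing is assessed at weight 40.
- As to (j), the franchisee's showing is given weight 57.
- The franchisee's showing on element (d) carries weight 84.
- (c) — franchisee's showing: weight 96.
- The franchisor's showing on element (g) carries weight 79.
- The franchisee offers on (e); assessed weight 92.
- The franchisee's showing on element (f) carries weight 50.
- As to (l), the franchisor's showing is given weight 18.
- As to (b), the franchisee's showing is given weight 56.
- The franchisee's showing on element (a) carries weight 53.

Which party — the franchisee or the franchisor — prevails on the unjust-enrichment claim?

— Issue I —
Stage I.1 — burden on franchisee; standard: the preponderance of the evidence (weight is at least 53).
    (a): 53 ≥ 53 [met]
    (b): 56 ≥ 53 [met]
  Stage I.1 is satisfied; the franchisee continues to bear the burden.
Stage I.2 — burden on franchisee; standard: a heightened civil standard (weight is at least 70).
    (c): 96 − 27 = 69 < 70 [not met]
  The franchisee does not carry Stage I.2.
The analysis ends at Stage I.2; the franchisor prevails on this issue.
— Issue II —
At Stage II.1 the franchisee must meet a more-likely-than-not showing (weight exceeds 49): on (f) the weight is 50, which does exceed 49, so (f) meets the standard.
  All elements met. The burden passes to the franchisor.
At Stage II.2 the franchisor must meet a clear and cogent showing (weight is at least 78): on (g) the weight is 79 less the opposing 1 gives net 78, which does reach 78, so (g) meets the standard; on (h) the weight is 83, which does reach 78, so (h) meets the standard.
  The franchisor carries Stage II.2; the franchisee now bears the burden.
At Stage II.3 the franchisee must meet a more-likely-than-not showing (weight exceeds 49): on (i) the weight is 50, which does exceed 49, so (i) meets the standard.
  Stage II.3 carried; the final stage is satisfied.
Every stage carried; the franchisee prevails on this issue.
— Issue III —
Stage III.1 (franchisee, the preponderance of the evidence, weight is at least 53): (j) 57 ≥ 53 — meets.
  The franchisee carries Stage III.1; the franchisor now bears the burden.
Stage III.2 (franchisor, any credible evidence, weight is at least 19): (k) net 63−40=23 ≥ 19 — meets; (l) 18 < 19 — fails.
  Not every element is met, so the franchisor fails to carry Stage III.2.
The franchisee prevails on this issue.
Per-issue: Issue I → franchisor; Issue II → franchisee; Issue III → franchisee. The franchisee must prevail on every issue; overall, the franchisor prevails.

franchisor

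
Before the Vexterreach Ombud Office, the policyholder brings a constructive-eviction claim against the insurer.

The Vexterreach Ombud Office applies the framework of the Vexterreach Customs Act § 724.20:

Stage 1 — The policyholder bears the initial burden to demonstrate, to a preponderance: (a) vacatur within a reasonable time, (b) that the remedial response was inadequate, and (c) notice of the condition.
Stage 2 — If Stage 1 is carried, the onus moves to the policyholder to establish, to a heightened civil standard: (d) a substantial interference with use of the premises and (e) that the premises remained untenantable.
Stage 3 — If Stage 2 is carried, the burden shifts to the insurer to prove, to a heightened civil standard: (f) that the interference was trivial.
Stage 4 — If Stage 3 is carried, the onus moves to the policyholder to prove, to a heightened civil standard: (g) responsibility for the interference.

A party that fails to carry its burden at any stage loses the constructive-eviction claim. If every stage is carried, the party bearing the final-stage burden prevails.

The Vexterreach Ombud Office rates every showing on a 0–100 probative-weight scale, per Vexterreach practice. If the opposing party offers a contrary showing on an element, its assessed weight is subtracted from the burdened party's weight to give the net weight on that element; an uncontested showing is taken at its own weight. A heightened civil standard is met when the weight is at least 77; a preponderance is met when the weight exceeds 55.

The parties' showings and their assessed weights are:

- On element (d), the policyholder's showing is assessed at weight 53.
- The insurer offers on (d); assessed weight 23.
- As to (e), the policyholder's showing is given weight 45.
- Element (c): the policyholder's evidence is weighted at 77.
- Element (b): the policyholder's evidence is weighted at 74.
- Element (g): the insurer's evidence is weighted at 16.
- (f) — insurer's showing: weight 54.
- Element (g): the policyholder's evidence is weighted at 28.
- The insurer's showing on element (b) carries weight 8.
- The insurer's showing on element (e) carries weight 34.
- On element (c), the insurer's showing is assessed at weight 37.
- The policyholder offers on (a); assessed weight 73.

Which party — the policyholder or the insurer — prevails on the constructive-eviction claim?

insurer

Stage 1 — burden on policyholder; standard: a preponderance (weight exceeds 55).
    (a): 73 > 55 [met]
    (b): 74 − 8 = 66 > 55 [met]
    (c): 77 − 37 = 40 ≤ 55 [not met]
  The policyholder does not carry Stage 1.
The analysis ends at Stage 1; the insurer prevails.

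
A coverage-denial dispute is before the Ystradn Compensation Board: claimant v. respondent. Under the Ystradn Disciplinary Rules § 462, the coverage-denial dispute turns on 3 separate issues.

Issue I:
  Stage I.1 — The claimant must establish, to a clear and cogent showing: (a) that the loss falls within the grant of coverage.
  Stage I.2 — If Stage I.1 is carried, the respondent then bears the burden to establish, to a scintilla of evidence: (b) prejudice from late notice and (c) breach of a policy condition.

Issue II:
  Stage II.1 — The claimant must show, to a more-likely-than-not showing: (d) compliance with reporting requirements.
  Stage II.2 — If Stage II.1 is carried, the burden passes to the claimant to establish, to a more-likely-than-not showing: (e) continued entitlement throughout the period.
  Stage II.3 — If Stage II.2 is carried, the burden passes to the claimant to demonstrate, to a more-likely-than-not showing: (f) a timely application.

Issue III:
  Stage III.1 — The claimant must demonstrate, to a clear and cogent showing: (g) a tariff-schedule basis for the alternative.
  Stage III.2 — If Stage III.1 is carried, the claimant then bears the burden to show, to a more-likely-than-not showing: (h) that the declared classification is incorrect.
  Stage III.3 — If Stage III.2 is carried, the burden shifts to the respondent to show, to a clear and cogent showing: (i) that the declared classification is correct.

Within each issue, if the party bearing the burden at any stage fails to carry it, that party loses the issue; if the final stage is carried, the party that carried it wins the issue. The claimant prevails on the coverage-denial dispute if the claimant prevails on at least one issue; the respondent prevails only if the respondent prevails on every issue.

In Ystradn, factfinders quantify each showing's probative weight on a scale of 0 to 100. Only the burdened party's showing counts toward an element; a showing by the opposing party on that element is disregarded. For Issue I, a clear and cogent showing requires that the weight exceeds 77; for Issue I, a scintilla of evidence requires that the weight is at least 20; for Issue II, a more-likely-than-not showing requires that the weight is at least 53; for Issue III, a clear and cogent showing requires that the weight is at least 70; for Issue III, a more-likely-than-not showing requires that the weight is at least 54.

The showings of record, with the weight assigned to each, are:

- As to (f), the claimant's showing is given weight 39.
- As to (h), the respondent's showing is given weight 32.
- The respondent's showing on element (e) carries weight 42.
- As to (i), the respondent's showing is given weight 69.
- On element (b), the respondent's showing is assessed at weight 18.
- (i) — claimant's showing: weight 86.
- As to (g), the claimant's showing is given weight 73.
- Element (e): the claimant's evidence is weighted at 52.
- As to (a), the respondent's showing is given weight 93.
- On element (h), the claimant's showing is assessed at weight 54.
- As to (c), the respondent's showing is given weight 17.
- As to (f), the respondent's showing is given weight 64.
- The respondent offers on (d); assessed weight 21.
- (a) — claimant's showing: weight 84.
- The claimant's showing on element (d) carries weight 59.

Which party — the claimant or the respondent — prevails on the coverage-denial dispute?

— Issue I —
Stage I.1 (claimant, a clear and cogent showing, weight exceeds 77): (a) 84 (respondent's 93 disregarded) > 77 — meets.
  Stage I.1 is satisfied; the onus moves to the respondent.
Stage I.2 (respondent, a scintilla of evidence, weight is at least 20): (b) 18 < 20 — fails; (c) 17 < 20 — fails.
  Stage I.2 not carried; the respondent fails its burden.
So the claimant prevails on this issue.
— Issue II —
At Stage II.1 the claimant must meet a more-likely-than-not showing (weight is at least 53): on (d) the weight is 59 (the respondent's 21 is given no effect), ≥ 53, so (d) meets the standard.
  Stage II.1 is satisfied; the claimant continues to bear the burden.
At Stage II.2 the claimant must meet a more-likely-than-not showing (weight is at least 53): on (e) the weight is 52 (the respondent's 42 is given no effect), < 53, so (e) does not meet the standard.
  The claimant does not carry Stage II.2.
The respondent prevails on this issue.
— Issue III —
Stage III.1 (claimant, a clear and cogent showing, weight is at least 70): (g) 73 ≥ 70 — meets.
  Stage III.1 carried; the burden remains with the claimant.
Stage III.2 (claimant, a more-likely-than-not showing, weight is at least 54): (h) 54 (respondent's 32 disregarded) ≥ 54 — meets.
  All elements met. The burden passes to the respondent.
Stage III.3 (respondent, a clear and cogent showing, weight is at least 70): (i) 69 (claimant's 86 disregarded) < 70 — fails.
  Stage III.3 not carried; the respondent fails its burden.
The analysis ends at Stage III.3; the claimant prevails on this issue.
Per-issue: Issue I → claimant; Issue II → respondent; Issue III → claimant. The claimant must prevail on at least one issue; overall, the claimant prevails.

claimant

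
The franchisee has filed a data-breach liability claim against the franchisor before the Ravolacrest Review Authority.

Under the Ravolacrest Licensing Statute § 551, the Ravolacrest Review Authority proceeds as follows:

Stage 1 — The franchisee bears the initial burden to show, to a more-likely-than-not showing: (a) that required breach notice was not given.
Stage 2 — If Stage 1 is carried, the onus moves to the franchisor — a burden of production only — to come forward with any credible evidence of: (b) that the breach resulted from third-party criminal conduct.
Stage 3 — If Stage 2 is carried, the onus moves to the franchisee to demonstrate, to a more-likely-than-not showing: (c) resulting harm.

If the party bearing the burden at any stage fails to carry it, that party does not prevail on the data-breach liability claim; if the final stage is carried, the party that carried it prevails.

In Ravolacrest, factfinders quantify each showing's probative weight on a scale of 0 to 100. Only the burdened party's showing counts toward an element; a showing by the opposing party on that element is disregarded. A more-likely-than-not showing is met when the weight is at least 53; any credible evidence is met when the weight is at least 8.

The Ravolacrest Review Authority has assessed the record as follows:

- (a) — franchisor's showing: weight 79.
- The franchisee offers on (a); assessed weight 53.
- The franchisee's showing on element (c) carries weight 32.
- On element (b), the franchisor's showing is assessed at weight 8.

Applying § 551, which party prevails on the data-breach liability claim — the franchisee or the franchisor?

Stage 1 (franchisee, a more-likely-than-not showing, weight is at least 53): (a) 53 (franchisor's 79 disregarded) ≥ 53 — meets.
  Stage 1 carried; the burden shifts to the franchisor.
Stage 2 (franchisor, any credible evidence, weight is at least 8): (b) 8 ≥ 8 — meets.
  Stage 2 is satisfied; the onus moves to the franchisee.
Stage 3 (franchisee, a more-likely-than-not showing, weight is at least 53): (c) 32 < 53 — fails.
  Not every element is met, so the franchisee fails to carry Stage 3.
So the franchisor prevails.

franchisor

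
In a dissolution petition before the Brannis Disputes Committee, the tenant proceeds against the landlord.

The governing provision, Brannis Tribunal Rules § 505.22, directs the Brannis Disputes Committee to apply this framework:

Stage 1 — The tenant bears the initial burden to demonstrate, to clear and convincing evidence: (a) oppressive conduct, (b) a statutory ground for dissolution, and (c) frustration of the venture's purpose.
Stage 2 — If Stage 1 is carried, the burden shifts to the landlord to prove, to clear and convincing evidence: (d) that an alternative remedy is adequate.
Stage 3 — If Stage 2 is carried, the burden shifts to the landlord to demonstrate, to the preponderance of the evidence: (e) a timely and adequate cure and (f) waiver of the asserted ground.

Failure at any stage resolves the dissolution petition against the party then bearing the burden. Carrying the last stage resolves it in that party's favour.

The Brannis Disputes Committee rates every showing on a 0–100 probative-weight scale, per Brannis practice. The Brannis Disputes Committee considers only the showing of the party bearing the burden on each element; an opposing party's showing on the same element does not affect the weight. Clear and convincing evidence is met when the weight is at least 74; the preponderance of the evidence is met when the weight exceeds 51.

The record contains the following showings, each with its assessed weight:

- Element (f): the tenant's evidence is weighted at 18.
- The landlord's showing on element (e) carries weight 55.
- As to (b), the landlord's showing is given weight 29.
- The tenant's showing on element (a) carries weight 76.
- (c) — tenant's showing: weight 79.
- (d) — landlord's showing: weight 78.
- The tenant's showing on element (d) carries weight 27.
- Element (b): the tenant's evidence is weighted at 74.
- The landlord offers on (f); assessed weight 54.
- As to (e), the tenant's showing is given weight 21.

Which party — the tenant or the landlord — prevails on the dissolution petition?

landlord

Stage 1 — burden on tenant; standard: clear and convincing evidence (weight is at least 74).
    (a): 76 ≥ 74 [met]
    (b): 74 (landlord's 29 disregarded) ≥ 74 [met]
    (c): 79 ≥ 74 [met]
  All elements met. The burden passes to the landlord.
Stage 2 — burden on landlord; standard: clear and convincing evidence (weight is at least 74).
    (d): 78 (tenant's 27 disregarded) ≥ 74 [met]
  Stage 2 carried; the burden remains with the landlord.
Stage 3 — burden on landlord; standard: the preponderance of the evidence (weight exceeds 51).
    (e): 55 (tenant's 21 disregarded) > 51 [met]
    (f): 54 (tenant's 18 disregarded) > 51 [met]
  All elements met at the final stage.
Every stage carried; the landlord prevails.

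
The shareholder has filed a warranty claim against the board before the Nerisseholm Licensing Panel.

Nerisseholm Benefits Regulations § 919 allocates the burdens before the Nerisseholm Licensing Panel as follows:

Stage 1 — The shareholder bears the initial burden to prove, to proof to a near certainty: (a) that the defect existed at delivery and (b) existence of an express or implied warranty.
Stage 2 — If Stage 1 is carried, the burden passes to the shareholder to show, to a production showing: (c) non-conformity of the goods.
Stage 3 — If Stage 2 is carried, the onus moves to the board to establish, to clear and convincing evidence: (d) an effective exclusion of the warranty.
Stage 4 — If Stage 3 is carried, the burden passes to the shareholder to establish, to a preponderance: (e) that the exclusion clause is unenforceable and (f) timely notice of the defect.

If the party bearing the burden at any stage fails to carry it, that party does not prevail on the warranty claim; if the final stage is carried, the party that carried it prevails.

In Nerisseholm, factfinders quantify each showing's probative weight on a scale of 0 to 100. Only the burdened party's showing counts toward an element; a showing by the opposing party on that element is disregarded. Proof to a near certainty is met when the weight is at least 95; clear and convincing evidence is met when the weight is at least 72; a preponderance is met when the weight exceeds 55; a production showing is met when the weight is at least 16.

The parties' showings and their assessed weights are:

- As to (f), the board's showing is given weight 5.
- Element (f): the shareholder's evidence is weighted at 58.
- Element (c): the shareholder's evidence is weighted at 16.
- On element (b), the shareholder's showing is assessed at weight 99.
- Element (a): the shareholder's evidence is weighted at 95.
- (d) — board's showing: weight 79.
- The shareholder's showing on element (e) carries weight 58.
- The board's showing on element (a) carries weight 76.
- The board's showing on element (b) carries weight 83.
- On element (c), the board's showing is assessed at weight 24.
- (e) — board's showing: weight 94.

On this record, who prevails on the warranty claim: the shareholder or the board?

shareholder

Stage 1 — burden on shareholder; standard: proof to a near certainty (weight is at least 95).
    (a): 95 (board's 76 disregarded) ≥ 95 [met]
    (b): 99 (board's 83 disregarded) ≥ 95 [met]
  All elements met. The shareholder retains the burden for Stage 2.
Stage 2 — burden on shareholder; standard: a production showing (weight is at least 16).
    (c): 16 (board's 24 disregarded) ≥ 16 [met]
  Stage 2 is satisfied; the onus moves to the board.
Stage 3 — burden on board; standard: clear and convincing evidence (weight is at least 72).
    (d): 79 ≥ 72 [met]
  The board carries Stage 3; the shareholder now bears the burden.
Stage 4 — burden on shareholder; standard: a preponderance (weight exceeds 55).
    (e): 58 (board's 94 disregarded) > 55 [met]
    (f): 58 (board's 5 disregarded) > 55 [met]
  The shareholder carries the last stage.
With every stage satisfied, the shareholder prevails.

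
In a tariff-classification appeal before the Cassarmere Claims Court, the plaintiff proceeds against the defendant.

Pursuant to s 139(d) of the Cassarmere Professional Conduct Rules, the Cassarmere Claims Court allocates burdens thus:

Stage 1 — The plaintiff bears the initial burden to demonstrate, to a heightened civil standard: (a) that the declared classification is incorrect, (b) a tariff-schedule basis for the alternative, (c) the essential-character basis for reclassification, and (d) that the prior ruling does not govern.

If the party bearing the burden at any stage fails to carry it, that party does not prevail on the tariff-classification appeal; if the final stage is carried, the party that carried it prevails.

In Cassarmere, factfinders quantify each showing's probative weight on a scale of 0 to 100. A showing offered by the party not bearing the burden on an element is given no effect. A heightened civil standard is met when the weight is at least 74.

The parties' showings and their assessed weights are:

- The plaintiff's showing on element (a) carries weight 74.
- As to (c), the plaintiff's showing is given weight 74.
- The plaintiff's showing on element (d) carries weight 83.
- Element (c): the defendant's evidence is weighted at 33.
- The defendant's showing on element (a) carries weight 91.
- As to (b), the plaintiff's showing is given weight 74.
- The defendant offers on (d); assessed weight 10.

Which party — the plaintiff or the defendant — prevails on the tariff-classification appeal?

Stage 1 (plaintiff, a heightened civil standard, weight is at least 74): (a) 74 (defendant's 91 disregarded) ≥ 74 — meets; (b) 74 ≥ 74 — meets; (c) 74 (defendant's 33 disregarded) ≥ 74 — meets; (d) 83 (defendant's 10 disregarded) ≥ 74 — meets.
  The plaintiff carries the last stage.
All stages carried — the plaintiff prevails.

plaintiff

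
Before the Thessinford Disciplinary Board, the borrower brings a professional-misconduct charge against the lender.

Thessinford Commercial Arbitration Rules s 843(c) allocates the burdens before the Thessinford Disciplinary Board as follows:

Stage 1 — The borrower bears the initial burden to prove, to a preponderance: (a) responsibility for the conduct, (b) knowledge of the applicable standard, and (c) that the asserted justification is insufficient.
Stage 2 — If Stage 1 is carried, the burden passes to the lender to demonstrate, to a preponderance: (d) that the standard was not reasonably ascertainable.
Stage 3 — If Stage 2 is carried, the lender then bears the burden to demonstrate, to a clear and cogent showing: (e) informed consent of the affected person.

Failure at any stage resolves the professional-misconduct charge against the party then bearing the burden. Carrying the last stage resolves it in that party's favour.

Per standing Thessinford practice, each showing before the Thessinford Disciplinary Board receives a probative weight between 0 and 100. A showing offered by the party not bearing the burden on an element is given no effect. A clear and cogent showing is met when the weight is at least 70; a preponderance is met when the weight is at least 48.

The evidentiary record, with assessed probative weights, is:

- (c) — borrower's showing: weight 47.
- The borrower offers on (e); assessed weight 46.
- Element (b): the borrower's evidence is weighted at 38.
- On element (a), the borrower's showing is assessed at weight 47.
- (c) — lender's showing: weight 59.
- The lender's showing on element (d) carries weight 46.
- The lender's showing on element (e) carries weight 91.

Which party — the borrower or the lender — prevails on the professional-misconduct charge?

lender

At Stage 1 the borrower must meet a preponderance (weight is at least 48): on (a) the weight is 47, which does not reach 48, so (a) does not meet the standard; on (b) the weight is 38, which does not reach 48, so (b) does not meet the standard; on (c) the weight is 47 (the lender's 59 is given no effect), < 48, so (c) does not meet the standard.
  The borrower does not carry Stage 1.
So the lender prevails.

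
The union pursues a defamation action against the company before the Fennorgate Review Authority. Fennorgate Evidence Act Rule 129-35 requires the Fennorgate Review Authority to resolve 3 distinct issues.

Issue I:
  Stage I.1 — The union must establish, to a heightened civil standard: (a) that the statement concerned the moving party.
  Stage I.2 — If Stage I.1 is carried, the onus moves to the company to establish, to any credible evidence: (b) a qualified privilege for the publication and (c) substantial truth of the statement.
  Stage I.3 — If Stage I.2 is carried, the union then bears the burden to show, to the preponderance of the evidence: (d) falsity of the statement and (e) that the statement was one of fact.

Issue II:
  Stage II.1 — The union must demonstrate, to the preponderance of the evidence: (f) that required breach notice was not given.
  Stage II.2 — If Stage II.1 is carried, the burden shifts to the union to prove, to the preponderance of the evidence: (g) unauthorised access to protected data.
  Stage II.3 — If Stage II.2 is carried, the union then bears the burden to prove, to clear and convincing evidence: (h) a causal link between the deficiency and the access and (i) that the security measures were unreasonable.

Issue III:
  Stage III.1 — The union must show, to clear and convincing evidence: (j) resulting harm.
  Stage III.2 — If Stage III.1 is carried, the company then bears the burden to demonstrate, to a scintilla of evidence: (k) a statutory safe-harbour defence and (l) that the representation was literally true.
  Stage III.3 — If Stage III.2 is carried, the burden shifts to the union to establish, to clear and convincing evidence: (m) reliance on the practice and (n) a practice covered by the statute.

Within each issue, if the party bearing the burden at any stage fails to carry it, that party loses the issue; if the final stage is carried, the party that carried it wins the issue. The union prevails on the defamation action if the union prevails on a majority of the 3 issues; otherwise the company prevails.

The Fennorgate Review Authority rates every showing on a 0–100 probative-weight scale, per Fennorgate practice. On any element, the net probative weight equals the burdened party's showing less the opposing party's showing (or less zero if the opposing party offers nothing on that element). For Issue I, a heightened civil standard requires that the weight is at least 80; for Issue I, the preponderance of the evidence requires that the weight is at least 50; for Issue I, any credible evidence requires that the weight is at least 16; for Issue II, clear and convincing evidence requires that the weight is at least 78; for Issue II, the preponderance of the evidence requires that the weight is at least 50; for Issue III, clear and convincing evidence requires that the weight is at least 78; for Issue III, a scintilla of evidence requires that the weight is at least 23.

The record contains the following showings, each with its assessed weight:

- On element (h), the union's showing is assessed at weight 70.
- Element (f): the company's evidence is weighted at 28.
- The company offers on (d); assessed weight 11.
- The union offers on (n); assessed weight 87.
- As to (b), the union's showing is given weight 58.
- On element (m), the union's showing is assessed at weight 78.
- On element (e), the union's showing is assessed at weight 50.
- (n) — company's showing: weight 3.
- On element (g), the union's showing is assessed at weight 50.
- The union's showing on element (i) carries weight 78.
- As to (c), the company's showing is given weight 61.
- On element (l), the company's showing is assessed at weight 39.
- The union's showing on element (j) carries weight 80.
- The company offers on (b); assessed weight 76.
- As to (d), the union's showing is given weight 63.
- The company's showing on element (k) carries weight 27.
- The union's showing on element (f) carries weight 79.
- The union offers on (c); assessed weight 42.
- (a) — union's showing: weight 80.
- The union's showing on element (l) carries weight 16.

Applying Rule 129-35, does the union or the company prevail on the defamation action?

— Issue I —
Stage I.1 (union, a heightened civil standard, weight is at least 80): (a) 80 ≥ 80 — meets.
  Stage I.1 carried; the burden shifts to the company.
Stage I.2 (company, any credible evidence, weight is at least 16): (b) net 76−58=18 ≥ 16 — meets; (c) net 61−42=19 ≥ 16 — meets.
  All elements met. The burden passes to the union.
Stage I.3 (union, the preponderance of the evidence, weight is at least 50): (d) net 63−11=52 ≥ 50 — meets; (e) 50 ≥ 50 — meets.
  All elements met at the final stage.
Every stage carried; the union prevails on this issue.
— Issue II —
Stage II.1 (union, the preponderance of the evidence, weight is at least 50): (f) net 79−28=51 ≥ 50 — meets.
  Stage II.1 is satisfied; the union continues to bear the burden.
Stage II.2 (union, the preponderance of the evidence, weight is at least 50): (g) 50 ≥ 50 — meets.
  Stage II.2 is satisfied; the union continues to bear the burden.
Stage II.3 (union, clear and convincing evidence, weight is at least 78): (h) 70 < 78 — fails; (i) 78 ≥ 78 — meets.
  Stage II.3 not carried; the union fails its burden.
The analysis ends at Stage II.3; the company prevails on this issue.
— Issue III —
At Stage III.1 the union must meet clear and convincing evidence (weight is at least 78): on (j) the weight is 80, ≥ 78, so (j) meets the standard.
  Stage III.1 is satisfied; the onus moves to the company.
At Stage III.2 the company must meet a scintilla of evidence (weight is at least 23): on (k) the weight is 27, which does reach 23, so (k) meets the standard; on (l) the weight is 39 less the opposing 16 gives net 23, which does reach 23, so (l) meets the standard.
  The company carries Stage III.2; the union now bears the burden.
At Stage III.3 the union must meet clear and convincing evidence (weight is at least 78): on (m) the weight is 78, ≥ 78, so (m) meets the standard; on (n) the weight is 87 less the opposing 3 gives net 84, which does reach 78, so (n) meets the standard.
  The union carries the last stage.
With every stage satisfied, the union prevails on this issue.
Per-issue: Issue I → union; Issue II → company; Issue III → union. The union must prevail on a majority of issues; overall, the union prevails.

union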